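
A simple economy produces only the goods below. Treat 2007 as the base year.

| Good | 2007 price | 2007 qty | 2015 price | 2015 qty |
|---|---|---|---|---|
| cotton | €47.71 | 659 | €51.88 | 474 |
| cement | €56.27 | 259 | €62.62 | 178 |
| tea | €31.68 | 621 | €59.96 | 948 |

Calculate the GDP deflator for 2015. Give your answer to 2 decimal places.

147.74

Nominal GDP 2015 = 51.88·474 + 62.62·178 + 59.96·948 = 92579.56.
Real GDP 2015 (at 2007 prices) = 47.71·474 + 56.27·178 + 31.68·948 = 62663.24.
Deflator = Nominal/Real × 100 = 92579.56/62663.24 × 100 = 147.741.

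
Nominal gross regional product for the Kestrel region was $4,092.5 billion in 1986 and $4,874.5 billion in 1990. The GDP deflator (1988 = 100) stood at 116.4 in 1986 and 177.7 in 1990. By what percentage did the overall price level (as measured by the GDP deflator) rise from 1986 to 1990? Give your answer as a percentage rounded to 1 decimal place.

Price-level change = 177.7 / 116.4 − 1 = 0.5266.

52.7%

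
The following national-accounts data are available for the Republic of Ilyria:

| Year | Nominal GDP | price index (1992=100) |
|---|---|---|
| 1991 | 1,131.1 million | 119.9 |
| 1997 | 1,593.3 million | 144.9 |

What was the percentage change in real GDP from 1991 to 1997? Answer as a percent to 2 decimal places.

Real GDP 1991 = 1131.1 / 1.199 = 943.37.
Real GDP 1997 = 1593.3 / 1.449 = 1099.59.
Real growth = 1099.59 / 943.37 − 1 = 0.1656.

16.56%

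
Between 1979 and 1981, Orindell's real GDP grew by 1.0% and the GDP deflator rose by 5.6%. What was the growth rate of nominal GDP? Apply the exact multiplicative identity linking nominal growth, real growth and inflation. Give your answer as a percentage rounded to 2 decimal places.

(1 + g_nom) = (1 + g_real)(1 + π) = 1.0100 × 1.0560 = 1.06656.

6.66%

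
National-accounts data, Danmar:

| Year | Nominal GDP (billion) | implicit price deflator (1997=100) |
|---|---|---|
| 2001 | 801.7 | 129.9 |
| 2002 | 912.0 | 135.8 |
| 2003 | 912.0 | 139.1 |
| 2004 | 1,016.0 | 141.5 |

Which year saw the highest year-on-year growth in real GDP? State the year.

2002: real = 912.0/1.358 = 671.58; growth vs 2001 (617.17) = 8.82%.
2003: real = 912.0/1.391 = 655.64; growth vs 2002 (671.58) = -2.37%.
2004: real = 1016.0/1.415 = 718.02; growth vs 2003 (655.64) = 9.51%.

2004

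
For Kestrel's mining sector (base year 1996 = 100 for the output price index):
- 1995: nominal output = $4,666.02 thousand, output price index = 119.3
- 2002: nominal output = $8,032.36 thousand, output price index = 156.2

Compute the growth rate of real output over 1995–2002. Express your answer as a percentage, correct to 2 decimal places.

31.48%

Deflate each year: 1995 → 4666.02/1.193 = 3911.17; 2002 → 8032.36/1.562 = 5142.36.
So real output changed by 5142.36/3911.17 − 1 = 0.3148, i.e. 31.48%.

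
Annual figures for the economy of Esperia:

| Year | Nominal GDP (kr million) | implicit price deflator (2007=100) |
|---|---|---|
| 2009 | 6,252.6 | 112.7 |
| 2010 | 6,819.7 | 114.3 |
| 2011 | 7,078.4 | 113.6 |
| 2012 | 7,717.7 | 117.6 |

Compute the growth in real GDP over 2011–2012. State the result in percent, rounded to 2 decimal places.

5.32%

Real GDP 2011 = 7078.4/1.136 = 6230.99.
Real GDP 2012 = 7717.7/1.176 = 6562.67.
Change = 6562.67/6230.99 − 1 = 0.0532.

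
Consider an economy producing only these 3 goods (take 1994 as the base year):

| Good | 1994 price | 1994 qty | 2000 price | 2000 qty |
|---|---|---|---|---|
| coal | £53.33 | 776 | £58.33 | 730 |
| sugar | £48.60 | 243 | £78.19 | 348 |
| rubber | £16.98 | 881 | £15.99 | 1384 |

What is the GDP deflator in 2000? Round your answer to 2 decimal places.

115.85

Nominal GDP 2000 = 58.33·730 + 78.19·348 + 15.99·1384 = 91921.18.
Real GDP 2000 (at 1994 prices) = 53.33·730 + 48.60·348 + 16.98·1384 = 79344.02.
Deflator = Nominal/Real × 100 = 91921.18/79344.02 × 100 = 115.851.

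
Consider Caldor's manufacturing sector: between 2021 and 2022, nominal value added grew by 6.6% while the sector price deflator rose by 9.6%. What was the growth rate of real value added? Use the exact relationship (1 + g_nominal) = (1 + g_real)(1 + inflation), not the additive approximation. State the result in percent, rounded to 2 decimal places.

-2.74%

(1 + g_nom) = (1 + g_real)(1 + π), so g_real = 1.0660 / 1.0960 − 1 = -0.02737.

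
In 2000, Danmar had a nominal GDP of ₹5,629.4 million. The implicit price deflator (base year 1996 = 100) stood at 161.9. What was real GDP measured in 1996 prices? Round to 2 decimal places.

Real GDP = Nominal / (implicit price deflator/100) = 5629.4 / 1.619 = 3477.08.

₹3,477.08 million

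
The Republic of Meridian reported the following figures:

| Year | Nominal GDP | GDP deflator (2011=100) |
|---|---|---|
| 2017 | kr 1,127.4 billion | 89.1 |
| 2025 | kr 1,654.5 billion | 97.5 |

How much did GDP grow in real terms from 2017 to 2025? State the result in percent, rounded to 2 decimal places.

Real GDP 2017 = 1127.4 / 0.891 = 1265.32.
Real GDP 2025 = 1654.5 / 0.975 = 1696.92.
Real growth = 1696.92 / 1265.32 − 1 = 0.3411.

34.11%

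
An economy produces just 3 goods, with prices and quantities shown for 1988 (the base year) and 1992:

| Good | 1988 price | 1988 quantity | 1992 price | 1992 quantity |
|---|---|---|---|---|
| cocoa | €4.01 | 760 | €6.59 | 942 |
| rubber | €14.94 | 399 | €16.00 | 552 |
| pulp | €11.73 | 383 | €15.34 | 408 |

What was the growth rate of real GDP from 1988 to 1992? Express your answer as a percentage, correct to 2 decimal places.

Real GDP 1988 = Nominal GDP 1988 = 4.01·760 + 14.94·399 + 11.73·383 = 13501.25.
Real GDP 1992 (at 1988 prices) = 4.01·942 + 14.94·552 + 11.73·408 = 16810.14.
Real growth = 16810.14/13501.25 − 1 = 0.2451.

24.51%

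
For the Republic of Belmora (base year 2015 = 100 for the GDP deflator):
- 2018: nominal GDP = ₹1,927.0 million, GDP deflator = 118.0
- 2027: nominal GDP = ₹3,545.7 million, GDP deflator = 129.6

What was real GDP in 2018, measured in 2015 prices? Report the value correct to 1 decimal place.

Real GDP = Nominal / (GDP deflator/100) = 1927.0 / 1.180 = 1633.05.

₹1,633.1 million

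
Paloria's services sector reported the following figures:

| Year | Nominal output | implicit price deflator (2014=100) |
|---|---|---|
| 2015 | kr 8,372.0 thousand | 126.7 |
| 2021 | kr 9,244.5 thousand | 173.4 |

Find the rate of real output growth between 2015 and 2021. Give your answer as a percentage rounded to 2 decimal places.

Deflate each year: 2015 → 8372.0/1.267 = 6607.73; 2021 → 9244.5/1.734 = 5331.31.
So real output changed by 5331.31/6607.73 − 1 = -0.1932, i.e. -19.32%.

-19.32%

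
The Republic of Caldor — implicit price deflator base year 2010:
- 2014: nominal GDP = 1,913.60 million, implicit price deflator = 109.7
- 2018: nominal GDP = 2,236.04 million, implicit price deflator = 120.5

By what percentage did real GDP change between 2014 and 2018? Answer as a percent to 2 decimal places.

6.38%

Real GDP 2014 = 1913.60 / 1.097 = 1744.39.
Real GDP 2018 = 2236.04 / 1.205 = 1855.63.
Real growth = 1855.63 / 1744.39 − 1 = 0.0638.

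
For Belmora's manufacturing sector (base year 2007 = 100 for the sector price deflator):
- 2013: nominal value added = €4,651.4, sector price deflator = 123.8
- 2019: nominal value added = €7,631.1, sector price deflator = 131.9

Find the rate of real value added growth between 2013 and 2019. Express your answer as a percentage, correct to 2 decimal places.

53.99%

Deflate each year: 2013 → 4651.4/1.238 = 3757.19; 2019 → 7631.1/1.319 = 5785.52.
So real value added changed by 5785.52/3757.19 − 1 = 0.5399, i.e. 53.99%.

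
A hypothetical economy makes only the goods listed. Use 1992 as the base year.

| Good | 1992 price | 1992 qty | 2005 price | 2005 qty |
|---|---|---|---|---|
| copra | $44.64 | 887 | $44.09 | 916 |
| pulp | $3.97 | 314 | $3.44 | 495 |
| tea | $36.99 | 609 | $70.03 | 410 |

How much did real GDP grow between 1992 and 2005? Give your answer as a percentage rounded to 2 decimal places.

Real GDP 1992 = Nominal GDP 1992 = 44.64·887 + 3.97·314 + 36.99·609 = 63369.17.
Real GDP 2005 (at 1992 prices) = 44.64·916 + 3.97·495 + 36.99·410 = 58021.29.
Real growth = 58021.29/63369.17 − 1 = -0.0844.

-8.44%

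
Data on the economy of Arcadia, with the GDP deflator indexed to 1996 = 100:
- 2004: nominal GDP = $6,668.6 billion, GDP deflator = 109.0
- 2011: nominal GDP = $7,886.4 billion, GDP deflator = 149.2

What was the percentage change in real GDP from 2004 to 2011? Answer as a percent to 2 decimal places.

Deflate each year: 2004 → 6668.6/1.090 = 6117.98; 2011 → 7886.4/1.492 = 5285.79.
So real GDP changed by 5285.79/6117.98 − 1 = -0.1360, i.e. -13.60%.

-13.60%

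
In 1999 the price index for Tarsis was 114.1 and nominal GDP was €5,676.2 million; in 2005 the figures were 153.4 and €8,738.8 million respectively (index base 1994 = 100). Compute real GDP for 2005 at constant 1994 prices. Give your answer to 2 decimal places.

Real GDP = Nominal / (price index/100) = 8738.8 / 1.534 = 5696.74.

€5,696.74 million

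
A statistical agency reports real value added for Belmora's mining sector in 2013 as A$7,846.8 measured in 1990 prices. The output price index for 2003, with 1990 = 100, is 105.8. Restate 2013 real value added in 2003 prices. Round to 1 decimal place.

Real value added in 2003 prices = Real value added in 1990 prices × (P_2003/P_1990) = 7846.8 × 1.058 = 8301.91.

A$8,301.9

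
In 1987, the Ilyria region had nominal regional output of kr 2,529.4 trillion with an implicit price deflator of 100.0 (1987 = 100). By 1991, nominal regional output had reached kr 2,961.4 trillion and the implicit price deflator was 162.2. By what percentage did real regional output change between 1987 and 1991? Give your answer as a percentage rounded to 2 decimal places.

Deflate each year: 1987 → 2529.4/1.000 = 2529.40; 1991 → 2961.4/1.622 = 1825.77.
So real regional output changed by 1825.77/2529.40 − 1 = -0.2782, i.e. -27.82%.

-27.82%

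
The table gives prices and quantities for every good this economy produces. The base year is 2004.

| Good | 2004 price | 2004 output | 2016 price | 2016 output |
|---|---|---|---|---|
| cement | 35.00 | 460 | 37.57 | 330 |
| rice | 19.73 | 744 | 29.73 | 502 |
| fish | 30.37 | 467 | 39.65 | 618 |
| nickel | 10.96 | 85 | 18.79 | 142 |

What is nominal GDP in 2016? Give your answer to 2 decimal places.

54494.44

Nominal GDP 2016 = Σ (p_2016 × q_2016) = 37.57·330 + 29.73·502 + 39.65·618 + 18.79·142 = 54494.44.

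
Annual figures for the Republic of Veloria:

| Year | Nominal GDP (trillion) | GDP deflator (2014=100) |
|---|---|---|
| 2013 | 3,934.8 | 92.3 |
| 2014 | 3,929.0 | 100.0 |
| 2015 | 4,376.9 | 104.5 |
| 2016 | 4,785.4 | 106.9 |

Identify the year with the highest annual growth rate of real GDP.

2016

2014: real = 3929.0/1.000 = 3929.00; growth vs 2013 (4263.06) = -7.84%.
2015: real = 4376.9/1.045 = 4188.42; growth vs 2014 (3929.00) = 6.60%.
2016: real = 4785.4/1.069 = 4476.52; growth vs 2015 (4188.42) = 6.88%.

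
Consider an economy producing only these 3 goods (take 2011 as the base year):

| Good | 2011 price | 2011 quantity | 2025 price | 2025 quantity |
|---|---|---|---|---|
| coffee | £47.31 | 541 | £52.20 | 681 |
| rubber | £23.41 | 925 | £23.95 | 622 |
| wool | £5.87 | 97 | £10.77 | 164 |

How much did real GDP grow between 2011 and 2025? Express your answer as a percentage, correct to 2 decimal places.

-0.16%

Real GDP 2011 = Nominal GDP 2011 = 47.31·541 + 23.41·925 + 5.87·97 = 47818.35.
Real GDP 2025 (at 2011 prices) = 47.31·681 + 23.41·622 + 5.87·164 = 47741.81.
Real growth = 47741.81/47818.35 − 1 = -0.0016.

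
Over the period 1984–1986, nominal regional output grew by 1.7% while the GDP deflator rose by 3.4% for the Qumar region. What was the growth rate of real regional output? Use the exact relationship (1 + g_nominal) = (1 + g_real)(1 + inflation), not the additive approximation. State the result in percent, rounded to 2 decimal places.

-1.64%

(1 + g_nom) = (1 + g_real)(1 + π), so g_real = 1.0170 / 1.0340 − 1 = -0.01644.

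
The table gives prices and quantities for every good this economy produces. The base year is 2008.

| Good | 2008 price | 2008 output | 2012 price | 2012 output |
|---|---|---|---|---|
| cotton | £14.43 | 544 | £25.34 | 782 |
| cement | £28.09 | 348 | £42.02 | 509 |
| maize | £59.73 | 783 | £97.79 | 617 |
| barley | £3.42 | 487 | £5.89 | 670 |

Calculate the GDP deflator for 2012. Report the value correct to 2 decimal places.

162.97

Nominal GDP 2012 = 25.34·782 + 42.02·509 + 97.79·617 + 5.89·670 = 105486.79.
Real GDP 2012 (at 2008 prices) = 14.43·782 + 28.09·509 + 59.73·617 + 3.42·670 = 64726.88.
Deflator = Nominal/Real × 100 = 105486.79/64726.88 × 100 = 162.972.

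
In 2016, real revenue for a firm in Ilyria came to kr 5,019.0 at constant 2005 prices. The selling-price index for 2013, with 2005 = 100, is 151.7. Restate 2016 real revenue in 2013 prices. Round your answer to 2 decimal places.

kr 7,613.82

Real revenue in 2013 prices = Real revenue in 2005 prices × (P_2013/P_2005) = 5019.0 × 1.517 = 7613.82.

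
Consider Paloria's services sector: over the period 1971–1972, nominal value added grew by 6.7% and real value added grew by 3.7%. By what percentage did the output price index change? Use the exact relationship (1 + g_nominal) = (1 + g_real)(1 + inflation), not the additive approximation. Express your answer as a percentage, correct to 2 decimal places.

(1 + g_nom) = (1 + g_real)(1 + π), so π = 1.0670 / 1.0370 − 1 = 0.02893.

2.89%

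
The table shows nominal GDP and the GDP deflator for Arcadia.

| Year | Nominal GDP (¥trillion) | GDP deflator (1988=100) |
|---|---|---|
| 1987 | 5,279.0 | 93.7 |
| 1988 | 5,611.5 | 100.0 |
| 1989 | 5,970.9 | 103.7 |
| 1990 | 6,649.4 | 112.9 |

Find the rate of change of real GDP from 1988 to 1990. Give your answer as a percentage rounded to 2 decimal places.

4.96%

Real GDP 1988 = 5611.5/1.000 = 5611.50.
Real GDP 1990 = 6649.4/1.129 = 5889.64.
Change = 5889.64/5611.50 − 1 = 0.0496.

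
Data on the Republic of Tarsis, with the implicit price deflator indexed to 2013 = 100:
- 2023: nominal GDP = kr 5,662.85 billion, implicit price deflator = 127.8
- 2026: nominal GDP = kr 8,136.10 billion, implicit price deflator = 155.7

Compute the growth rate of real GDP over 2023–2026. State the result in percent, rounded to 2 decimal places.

17.93%

Deflate each year: 2023 → 5662.85/1.278 = 4431.03; 2026 → 8136.10/1.557 = 5225.50.
So real GDP changed by 5225.50/4431.03 − 1 = 0.1793, i.e. 17.93%.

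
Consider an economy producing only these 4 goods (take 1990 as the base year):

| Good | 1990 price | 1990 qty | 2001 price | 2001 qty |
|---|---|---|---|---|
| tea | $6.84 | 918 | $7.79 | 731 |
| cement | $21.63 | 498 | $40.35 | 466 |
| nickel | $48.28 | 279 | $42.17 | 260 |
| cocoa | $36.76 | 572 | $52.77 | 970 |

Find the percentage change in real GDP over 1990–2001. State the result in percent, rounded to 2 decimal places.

Real GDP 1990 = Nominal GDP 1990 = 6.84·918 + 21.63·498 + 48.28·279 + 36.76·572 = 51547.70.
Real GDP 2001 (at 1990 prices) = 6.84·731 + 21.63·466 + 48.28·260 + 36.76·970 = 63289.62.
Real growth = 63289.62/51547.70 − 1 = 0.2278.

22.78%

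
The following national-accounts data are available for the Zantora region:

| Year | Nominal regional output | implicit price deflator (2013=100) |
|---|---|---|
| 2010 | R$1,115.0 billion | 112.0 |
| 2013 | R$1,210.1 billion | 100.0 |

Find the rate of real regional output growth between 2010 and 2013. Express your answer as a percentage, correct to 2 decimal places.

Deflate each year: 2010 → 1115.0/1.120 = 995.54; 2013 → 1210.1/1.000 = 1210.10.
So real regional output changed by 1210.10/995.54 − 1 = 0.2155, i.e. 21.55%.

21.55%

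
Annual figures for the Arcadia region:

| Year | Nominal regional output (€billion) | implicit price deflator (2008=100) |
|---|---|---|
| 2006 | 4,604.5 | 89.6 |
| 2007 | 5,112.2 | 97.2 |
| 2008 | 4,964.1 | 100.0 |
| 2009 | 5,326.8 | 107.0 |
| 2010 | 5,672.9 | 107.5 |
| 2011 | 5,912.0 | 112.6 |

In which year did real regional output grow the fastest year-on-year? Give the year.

2007: real = 5112.2/0.972 = 5259.47; growth vs 2006 (5138.95) = 2.35%.
2008: real = 4964.1/1.000 = 4964.10; growth vs 2007 (5259.47) = -5.62%.
2009: real = 5326.8/1.070 = 4978.32; growth vs 2008 (4964.10) = 0.29%.
2010: real = 5672.9/1.075 = 5277.12; growth vs 2009 (4978.32) = 6.00%.
2011: real = 5912.0/1.126 = 5250.44; growth vs 2010 (5277.12) = -0.51%.

2010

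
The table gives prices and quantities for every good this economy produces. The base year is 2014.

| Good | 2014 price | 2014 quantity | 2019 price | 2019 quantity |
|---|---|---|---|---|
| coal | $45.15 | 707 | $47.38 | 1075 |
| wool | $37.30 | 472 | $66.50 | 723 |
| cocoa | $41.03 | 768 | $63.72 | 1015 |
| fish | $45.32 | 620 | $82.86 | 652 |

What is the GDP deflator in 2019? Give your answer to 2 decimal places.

148.41

Nominal GDP 2019 = 47.38·1075 + 66.50·723 + 63.72·1015 + 82.86·652 = 217713.52.
Real GDP 2019 (at 2014 prices) = 45.15·1075 + 37.30·723 + 41.03·1015 + 45.32·652 = 146698.24.
Deflator = Nominal/Real × 100 = 217713.52/146698.24 × 100 = 148.409.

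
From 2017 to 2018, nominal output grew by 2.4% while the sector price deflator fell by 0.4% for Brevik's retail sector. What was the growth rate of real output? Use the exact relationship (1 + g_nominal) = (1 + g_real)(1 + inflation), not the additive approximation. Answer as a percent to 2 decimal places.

2.81%

(1 + g_nom) = (1 + g_real)(1 + π), so g_real = 1.0240 / 0.9960 − 1 = 0.02811.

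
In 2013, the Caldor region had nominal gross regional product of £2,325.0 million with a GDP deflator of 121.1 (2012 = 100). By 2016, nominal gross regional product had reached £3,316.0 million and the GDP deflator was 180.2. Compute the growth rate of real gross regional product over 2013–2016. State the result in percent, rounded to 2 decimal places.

Deflate each year: 2013 → 2325.0/1.211 = 1919.90; 2016 → 3316.0/1.802 = 1840.18.
So real gross regional product changed by 1840.18/1919.90 − 1 = -0.0415, i.e. -4.15%.

-4.15%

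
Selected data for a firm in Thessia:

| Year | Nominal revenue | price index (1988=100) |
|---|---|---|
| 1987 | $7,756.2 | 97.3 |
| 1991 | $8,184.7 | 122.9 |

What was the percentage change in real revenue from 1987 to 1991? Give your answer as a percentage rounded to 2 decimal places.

Deflate each year: 1987 → 7756.2/0.973 = 7971.43; 1991 → 8184.7/1.229 = 6659.64.
So real revenue changed by 6659.64/7971.43 − 1 = -0.1646, i.e. -16.46%.

-16.46%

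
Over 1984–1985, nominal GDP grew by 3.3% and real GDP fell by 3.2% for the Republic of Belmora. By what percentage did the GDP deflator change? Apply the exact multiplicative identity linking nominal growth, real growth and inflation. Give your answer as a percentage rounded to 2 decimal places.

6.71%

(1 + g_nom) = (1 + g_real)(1 + π), so π = 1.0330 / 0.9680 − 1 = 0.06715.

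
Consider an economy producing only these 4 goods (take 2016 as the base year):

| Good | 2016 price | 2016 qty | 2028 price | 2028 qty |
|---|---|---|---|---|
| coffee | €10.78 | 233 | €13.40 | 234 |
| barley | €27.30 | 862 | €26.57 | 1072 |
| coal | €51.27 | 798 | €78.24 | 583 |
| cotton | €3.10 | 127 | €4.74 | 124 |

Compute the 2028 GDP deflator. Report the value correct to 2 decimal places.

125.39

Nominal GDP 2028 = 13.40·234 + 26.57·1072 + 78.24·583 + 4.74·124 = 77820.32.
Real GDP 2028 (at 2016 prices) = 10.78·234 + 27.30·1072 + 51.27·583 + 3.10·124 = 62062.93.
Deflator = Nominal/Real × 100 = 77820.32/62062.93 × 100 = 125.389.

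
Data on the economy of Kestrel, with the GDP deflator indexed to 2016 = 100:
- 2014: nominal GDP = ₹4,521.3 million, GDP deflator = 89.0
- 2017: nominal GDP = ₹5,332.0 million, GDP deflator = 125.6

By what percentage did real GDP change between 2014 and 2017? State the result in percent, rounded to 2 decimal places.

Deflate each year: 2014 → 4521.3/0.890 = 5080.11; 2017 → 5332.0/1.256 = 4245.22.
So real GDP changed by 4245.22/5080.11 − 1 = -0.1643, i.e. -16.43%.

-16.43%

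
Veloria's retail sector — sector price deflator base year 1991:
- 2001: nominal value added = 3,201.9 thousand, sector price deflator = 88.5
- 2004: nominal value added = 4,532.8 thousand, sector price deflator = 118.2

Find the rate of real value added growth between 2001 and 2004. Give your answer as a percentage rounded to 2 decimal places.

Deflate each year: 2001 → 3201.9/0.885 = 3617.97; 2004 → 4532.8/1.182 = 3834.86.
So real value added changed by 3834.86/3617.97 − 1 = 0.0599, i.e. 5.99%.

5.99%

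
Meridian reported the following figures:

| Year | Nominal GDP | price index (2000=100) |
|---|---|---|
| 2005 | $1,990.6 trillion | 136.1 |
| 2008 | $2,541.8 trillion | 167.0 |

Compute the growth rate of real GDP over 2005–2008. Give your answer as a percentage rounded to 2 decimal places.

4.06%

Real GDP 2005 = 1990.6 / 1.361 = 1462.60.
Real GDP 2008 = 2541.8 / 1.670 = 1522.04.
Real growth = 1522.04 / 1462.60 − 1 = 0.0406.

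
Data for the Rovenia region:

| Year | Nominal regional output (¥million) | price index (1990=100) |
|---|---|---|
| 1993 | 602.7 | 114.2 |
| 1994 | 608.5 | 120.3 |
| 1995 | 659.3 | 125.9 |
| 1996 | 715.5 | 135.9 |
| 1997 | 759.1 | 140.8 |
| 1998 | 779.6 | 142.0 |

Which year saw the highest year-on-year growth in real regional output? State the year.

1994: real = 608.5/1.203 = 505.82; growth vs 1993 (527.76) = -4.16%.
1995: real = 659.3/1.259 = 523.67; growth vs 1994 (505.82) = 3.53%.
1996: real = 715.5/1.359 = 526.49; growth vs 1995 (523.67) = 0.54%.
1997: real = 759.1/1.408 = 539.13; growth vs 1996 (526.49) = 2.40%.
1998: real = 779.6/1.420 = 549.01; growth vs 1997 (539.13) = 1.83%.

1995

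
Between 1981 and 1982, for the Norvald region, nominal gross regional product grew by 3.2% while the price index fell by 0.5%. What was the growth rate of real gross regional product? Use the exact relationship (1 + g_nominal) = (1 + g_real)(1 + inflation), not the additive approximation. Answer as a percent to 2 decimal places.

(1 + g_nom) = (1 + g_real)(1 + π), so g_real = 1.0320 / 0.9950 − 1 = 0.03719.

3.72%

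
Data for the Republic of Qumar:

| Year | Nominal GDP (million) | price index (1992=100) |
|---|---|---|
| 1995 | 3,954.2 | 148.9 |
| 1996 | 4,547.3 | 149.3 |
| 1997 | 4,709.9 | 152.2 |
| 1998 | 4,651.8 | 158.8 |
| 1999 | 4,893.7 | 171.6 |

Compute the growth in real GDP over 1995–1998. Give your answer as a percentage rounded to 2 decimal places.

10.31%

Real GDP 1995 = 3954.2/1.489 = 2655.61.
Real GDP 1998 = 4651.8/1.588 = 2929.35.
Change = 2929.35/2655.61 − 1 = 0.1031.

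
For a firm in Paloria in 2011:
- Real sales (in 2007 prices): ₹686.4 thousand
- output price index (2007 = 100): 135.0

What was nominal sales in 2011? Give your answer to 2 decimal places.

₹926.64 thousand

Nominal sales = Real × (output price index/100) = 686.4 × 1.350 = 926.64.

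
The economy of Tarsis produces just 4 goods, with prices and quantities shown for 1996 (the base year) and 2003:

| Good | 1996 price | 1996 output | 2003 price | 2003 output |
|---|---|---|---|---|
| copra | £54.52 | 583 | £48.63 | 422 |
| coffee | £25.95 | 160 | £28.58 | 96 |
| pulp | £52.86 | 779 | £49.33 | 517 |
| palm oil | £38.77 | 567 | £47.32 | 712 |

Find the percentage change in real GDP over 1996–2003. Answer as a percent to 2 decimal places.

Real GDP 1996 = Nominal GDP 1996 = 54.52·583 + 25.95·160 + 52.86·779 + 38.77·567 = 99097.69.
Real GDP 2003 (at 1996 prices) = 54.52·422 + 25.95·96 + 52.86·517 + 38.77·712 = 80431.50.
Real growth = 80431.50/99097.69 − 1 = -0.1884.

-18.84%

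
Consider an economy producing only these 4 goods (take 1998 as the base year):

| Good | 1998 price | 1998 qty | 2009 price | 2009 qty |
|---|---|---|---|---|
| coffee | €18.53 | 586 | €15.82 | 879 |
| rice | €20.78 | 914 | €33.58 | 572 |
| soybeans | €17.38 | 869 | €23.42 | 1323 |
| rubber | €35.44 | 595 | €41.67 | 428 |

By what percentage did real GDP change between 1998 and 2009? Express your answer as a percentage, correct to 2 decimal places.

0.45%

Real GDP 1998 = Nominal GDP 1998 = 18.53·586 + 20.78·914 + 17.38·869 + 35.44·595 = 66041.52.
Real GDP 2009 (at 1998 prices) = 18.53·879 + 20.78·572 + 17.38·1323 + 35.44·428 = 66336.09.
Real growth = 66336.09/66041.52 − 1 = 0.0045.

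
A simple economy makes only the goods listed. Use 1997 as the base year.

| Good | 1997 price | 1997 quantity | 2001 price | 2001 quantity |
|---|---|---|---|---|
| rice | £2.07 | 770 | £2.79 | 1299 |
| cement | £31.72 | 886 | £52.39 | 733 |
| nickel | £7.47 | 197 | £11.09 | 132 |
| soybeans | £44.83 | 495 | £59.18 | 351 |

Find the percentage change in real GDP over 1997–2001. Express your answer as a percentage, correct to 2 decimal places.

Real GDP 1997 = Nominal GDP 1997 = 2.07·770 + 31.72·886 + 7.47·197 + 44.83·495 = 53360.26.
Real GDP 2001 (at 1997 prices) = 2.07·1299 + 31.72·733 + 7.47·132 + 44.83·351 = 42661.06.
Real growth = 42661.06/53360.26 − 1 = -0.2005.

-20.05%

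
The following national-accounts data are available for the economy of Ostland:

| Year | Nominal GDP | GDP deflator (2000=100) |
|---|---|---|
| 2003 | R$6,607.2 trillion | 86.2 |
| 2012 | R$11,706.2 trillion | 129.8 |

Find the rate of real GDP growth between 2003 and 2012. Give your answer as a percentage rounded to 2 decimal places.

17.66%

Deflate each year: 2003 → 6607.2/0.862 = 7664.97; 2012 → 11706.2/1.298 = 9018.64.
So real GDP changed by 9018.64/7664.97 − 1 = 0.1766, i.e. 17.66%.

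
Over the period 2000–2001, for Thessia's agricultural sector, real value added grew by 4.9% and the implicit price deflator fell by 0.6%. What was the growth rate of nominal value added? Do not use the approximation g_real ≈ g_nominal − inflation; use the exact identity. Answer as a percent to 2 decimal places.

(1 + g_nom) = (1 + g_real)(1 + π) = 1.0490 × 0.9940 = 1.04271.

4.27%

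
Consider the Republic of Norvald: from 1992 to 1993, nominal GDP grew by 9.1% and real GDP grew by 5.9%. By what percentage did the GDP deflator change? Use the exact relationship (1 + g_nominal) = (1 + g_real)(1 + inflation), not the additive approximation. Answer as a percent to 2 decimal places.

3.02%

(1 + g_nom) = (1 + g_real)(1 + π), so π = 1.0910 / 1.0590 − 1 = 0.03022.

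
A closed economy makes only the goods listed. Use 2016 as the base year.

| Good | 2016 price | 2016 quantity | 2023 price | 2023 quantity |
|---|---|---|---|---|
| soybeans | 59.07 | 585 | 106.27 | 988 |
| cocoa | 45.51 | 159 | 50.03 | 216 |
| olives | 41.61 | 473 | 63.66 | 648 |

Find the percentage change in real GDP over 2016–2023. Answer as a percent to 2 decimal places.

Real GDP 2016 = Nominal GDP 2016 = 59.07·585 + 45.51·159 + 41.61·473 = 61473.57.
Real GDP 2023 (at 2016 prices) = 59.07·988 + 45.51·216 + 41.61·648 = 95154.60.
Real growth = 95154.60/61473.57 − 1 = 0.5479.

54.79%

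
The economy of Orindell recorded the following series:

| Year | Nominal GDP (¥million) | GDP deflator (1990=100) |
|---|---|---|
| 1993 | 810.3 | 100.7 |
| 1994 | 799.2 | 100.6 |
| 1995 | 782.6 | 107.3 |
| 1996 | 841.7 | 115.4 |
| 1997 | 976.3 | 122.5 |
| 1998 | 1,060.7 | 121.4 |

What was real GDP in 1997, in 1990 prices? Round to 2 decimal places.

Real GDP 1997 = 976.3 / 1.225 = 796.98.

¥796.98 million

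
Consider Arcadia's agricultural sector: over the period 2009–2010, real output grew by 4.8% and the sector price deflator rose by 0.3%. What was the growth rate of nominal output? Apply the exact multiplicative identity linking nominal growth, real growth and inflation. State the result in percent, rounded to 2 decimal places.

(1 + g_nom) = (1 + g_real)(1 + π) = 1.0480 × 1.0030 = 1.05114.

5.11%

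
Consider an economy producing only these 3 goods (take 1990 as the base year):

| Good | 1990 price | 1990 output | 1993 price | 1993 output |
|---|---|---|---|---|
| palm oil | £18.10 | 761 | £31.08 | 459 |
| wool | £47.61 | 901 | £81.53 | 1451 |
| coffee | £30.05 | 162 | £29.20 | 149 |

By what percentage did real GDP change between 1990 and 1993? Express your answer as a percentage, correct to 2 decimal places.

33.03%

Real GDP 1990 = Nominal GDP 1990 = 18.10·761 + 47.61·901 + 30.05·162 = 61538.81.
Real GDP 1993 (at 1990 prices) = 18.10·459 + 47.61·1451 + 30.05·149 = 81867.46.
Real growth = 81867.46/61538.81 − 1 = 0.3303.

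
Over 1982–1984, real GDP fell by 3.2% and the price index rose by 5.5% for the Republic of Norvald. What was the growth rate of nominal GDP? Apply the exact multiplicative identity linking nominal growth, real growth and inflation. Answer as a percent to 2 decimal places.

2.12%

(1 + g_nom) = (1 + g_real)(1 + π) = 0.9680 × 1.0550 = 1.02124.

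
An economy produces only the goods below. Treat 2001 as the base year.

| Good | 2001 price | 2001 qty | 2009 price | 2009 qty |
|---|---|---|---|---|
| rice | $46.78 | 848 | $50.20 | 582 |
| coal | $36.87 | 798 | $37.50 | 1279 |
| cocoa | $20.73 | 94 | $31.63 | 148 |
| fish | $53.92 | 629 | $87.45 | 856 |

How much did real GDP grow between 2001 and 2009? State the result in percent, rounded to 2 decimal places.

17.77%

Real GDP 2001 = Nominal GDP 2001 = 46.78·848 + 36.87·798 + 20.73·94 + 53.92·629 = 104956.00.
Real GDP 2009 (at 2001 prices) = 46.78·582 + 36.87·1279 + 20.73·148 + 53.92·856 = 123606.25.
Real growth = 123606.25/104956.00 − 1 = 0.1777.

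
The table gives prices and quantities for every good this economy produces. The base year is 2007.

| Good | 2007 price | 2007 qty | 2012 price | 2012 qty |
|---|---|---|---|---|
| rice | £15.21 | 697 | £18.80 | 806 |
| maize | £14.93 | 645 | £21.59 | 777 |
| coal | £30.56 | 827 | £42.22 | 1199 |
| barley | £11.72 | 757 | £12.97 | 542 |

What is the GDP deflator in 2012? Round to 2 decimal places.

Nominal GDP 2012 = 18.80·806 + 21.59·777 + 42.22·1199 + 12.97·542 = 89579.75.
Real GDP 2012 (at 2007 prices) = 15.21·806 + 14.93·777 + 30.56·1199 + 11.72·542 = 66853.55.
Deflator = Nominal/Real × 100 = 89579.75/66853.55 × 100 = 133.994.

133.99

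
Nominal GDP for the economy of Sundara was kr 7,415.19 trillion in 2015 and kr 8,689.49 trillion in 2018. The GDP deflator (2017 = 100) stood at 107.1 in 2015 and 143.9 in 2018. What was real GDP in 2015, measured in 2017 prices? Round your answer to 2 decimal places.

kr 6,923.61 trillion

Real GDP = Nominal / (GDP deflator/100) = 7415.19 / 1.071 = 6923.61.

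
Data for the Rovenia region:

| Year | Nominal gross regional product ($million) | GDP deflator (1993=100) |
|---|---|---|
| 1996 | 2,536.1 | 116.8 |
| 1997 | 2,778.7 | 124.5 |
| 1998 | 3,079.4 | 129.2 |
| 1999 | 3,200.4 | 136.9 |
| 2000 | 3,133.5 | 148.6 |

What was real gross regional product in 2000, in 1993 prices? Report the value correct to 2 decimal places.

$2,108.68 million

Real gross regional product 2000 = 3133.5 / 1.486 = 2108.68.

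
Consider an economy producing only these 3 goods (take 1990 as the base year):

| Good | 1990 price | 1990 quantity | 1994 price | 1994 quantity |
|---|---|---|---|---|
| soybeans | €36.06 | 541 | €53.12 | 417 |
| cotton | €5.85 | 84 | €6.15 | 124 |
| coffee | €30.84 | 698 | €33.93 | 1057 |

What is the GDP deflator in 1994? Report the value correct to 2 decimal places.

Nominal GDP 1994 = 53.12·417 + 6.15·124 + 33.93·1057 = 58777.65.
Real GDP 1994 (at 1990 prices) = 36.06·417 + 5.85·124 + 30.84·1057 = 48360.30.
Deflator = Nominal/Real × 100 = 58777.65/48360.30 × 100 = 121.541.

121.54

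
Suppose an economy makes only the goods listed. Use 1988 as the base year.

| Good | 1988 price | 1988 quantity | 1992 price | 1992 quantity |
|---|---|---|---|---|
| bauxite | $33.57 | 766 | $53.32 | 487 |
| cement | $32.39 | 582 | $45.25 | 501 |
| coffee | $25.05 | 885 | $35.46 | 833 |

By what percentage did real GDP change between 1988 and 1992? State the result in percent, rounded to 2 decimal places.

Real GDP 1988 = Nominal GDP 1988 = 33.57·766 + 32.39·582 + 25.05·885 = 66734.85.
Real GDP 1992 (at 1988 prices) = 33.57·487 + 32.39·501 + 25.05·833 = 53442.63.
Real growth = 53442.63/66734.85 − 1 = -0.1992.

-19.92%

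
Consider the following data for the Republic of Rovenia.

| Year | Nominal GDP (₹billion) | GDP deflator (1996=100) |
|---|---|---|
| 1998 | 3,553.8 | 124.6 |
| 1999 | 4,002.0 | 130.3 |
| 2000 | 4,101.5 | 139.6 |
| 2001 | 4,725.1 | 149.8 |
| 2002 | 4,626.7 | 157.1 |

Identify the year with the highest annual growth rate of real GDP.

1999: real = 4002.0/1.303 = 3071.37; growth vs 1998 (2852.17) = 7.69%.
2000: real = 4101.5/1.396 = 2938.04; growth vs 1999 (3071.37) = -4.34%.
2001: real = 4725.1/1.498 = 3154.27; growth vs 2000 (2938.04) = 7.36%.
2002: real = 4626.7/1.571 = 2945.07; growth vs 2001 (3154.27) = -6.63%.

1999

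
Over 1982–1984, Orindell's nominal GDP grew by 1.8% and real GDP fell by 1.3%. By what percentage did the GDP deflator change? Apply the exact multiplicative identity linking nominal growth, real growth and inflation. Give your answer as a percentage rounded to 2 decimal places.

3.14%

(1 + g_nom) = (1 + g_real)(1 + π), so π = 1.0180 / 0.9870 − 1 = 0.03141.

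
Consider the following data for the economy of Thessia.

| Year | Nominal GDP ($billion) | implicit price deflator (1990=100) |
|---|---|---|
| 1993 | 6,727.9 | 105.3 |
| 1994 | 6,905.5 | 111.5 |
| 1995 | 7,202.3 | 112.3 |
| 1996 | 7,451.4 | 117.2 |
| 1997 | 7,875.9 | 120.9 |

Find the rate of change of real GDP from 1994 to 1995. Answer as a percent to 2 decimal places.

Real GDP 1994 = 6905.5/1.115 = 6193.27.
Real GDP 1995 = 7202.3/1.123 = 6413.45.
Change = 6413.45/6193.27 − 1 = 0.0356.

3.56%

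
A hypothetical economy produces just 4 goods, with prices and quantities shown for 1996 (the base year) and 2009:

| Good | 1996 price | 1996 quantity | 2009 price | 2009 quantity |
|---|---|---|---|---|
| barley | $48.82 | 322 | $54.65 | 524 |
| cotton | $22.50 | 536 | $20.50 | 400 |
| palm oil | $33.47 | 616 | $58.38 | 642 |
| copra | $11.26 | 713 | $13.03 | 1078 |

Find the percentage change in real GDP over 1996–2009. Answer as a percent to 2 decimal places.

Real GDP 1996 = Nominal GDP 1996 = 48.82·322 + 22.50·536 + 33.47·616 + 11.26·713 = 56425.94.
Real GDP 2009 (at 1996 prices) = 48.82·524 + 22.50·400 + 33.47·642 + 11.26·1078 = 68207.70.
Real growth = 68207.70/56425.94 − 1 = 0.2088.

20.88%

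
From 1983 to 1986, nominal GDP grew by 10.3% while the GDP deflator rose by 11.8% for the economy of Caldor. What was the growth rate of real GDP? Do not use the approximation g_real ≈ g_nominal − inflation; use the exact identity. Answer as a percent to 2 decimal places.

-1.34%

(1 + g_nom) = (1 + g_real)(1 + π), so g_real = 1.1030 / 1.1180 − 1 = -0.01342.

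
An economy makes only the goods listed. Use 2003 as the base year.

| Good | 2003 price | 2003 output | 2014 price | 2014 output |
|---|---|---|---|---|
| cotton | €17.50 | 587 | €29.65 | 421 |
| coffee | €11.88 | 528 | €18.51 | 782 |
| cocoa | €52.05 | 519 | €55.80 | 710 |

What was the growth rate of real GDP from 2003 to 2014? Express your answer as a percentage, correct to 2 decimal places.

Real GDP 2003 = Nominal GDP 2003 = 17.50·587 + 11.88·528 + 52.05·519 = 43559.09.
Real GDP 2014 (at 2003 prices) = 17.50·421 + 11.88·782 + 52.05·710 = 53613.16.
Real growth = 53613.16/43559.09 − 1 = 0.2308.

23.08%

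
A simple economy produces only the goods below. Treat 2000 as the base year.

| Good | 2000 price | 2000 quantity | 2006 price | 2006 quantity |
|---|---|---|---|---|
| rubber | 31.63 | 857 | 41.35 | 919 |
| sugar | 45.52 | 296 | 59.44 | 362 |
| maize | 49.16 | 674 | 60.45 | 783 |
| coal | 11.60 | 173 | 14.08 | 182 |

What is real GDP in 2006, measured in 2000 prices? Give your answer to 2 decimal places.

Real GDP 2006 = Σ (p_2000 × q_2006) = 31.63·919 + 45.52·362 + 49.16·783 + 11.60·182 = 86149.69.

86149.69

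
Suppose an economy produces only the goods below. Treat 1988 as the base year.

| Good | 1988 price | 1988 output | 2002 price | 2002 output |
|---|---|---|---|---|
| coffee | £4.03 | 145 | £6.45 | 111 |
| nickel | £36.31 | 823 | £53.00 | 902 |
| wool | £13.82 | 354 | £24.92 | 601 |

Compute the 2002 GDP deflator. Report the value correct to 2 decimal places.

152.99

Nominal GDP 2002 = 6.45·111 + 53.00·902 + 24.92·601 = 63498.87.
Real GDP 2002 (at 1988 prices) = 4.03·111 + 36.31·902 + 13.82·601 = 41504.77.
Deflator = Nominal/Real × 100 = 63498.87/41504.77 × 100 = 152.992.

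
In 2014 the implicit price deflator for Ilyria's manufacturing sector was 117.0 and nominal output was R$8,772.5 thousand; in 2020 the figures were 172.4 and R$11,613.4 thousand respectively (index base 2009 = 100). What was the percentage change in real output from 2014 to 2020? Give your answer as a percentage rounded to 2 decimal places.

-10.16%

Real output 2014 = 8772.5 / 1.170 = 7497.86.
Real output 2020 = 11613.4 / 1.724 = 6736.31.
Real growth = 6736.31 / 7497.86 − 1 = -0.1016.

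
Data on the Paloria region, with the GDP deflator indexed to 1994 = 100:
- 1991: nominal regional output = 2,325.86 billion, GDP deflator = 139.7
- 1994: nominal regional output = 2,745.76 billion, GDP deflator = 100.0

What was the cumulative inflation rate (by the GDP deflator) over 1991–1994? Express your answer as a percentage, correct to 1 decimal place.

-28.4%

Price-level change = 100.0 / 139.7 − 1 = -0.2842.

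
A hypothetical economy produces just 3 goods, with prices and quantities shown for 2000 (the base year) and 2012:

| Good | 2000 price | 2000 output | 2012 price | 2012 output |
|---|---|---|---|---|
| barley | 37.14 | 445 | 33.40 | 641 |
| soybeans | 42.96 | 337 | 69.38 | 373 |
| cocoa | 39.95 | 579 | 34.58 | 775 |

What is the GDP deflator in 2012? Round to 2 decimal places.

Nominal GDP 2012 = 33.40·641 + 69.38·373 + 34.58·775 = 74087.64.
Real GDP 2012 (at 2000 prices) = 37.14·641 + 42.96·373 + 39.95·775 = 70792.07.
Deflator = Nominal/Real × 100 = 74087.64/70792.07 × 100 = 104.655.

104.66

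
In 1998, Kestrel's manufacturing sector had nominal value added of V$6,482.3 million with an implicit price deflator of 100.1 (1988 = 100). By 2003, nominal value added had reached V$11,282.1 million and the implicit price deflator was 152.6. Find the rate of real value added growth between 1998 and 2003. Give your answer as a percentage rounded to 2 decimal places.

14.17%

Deflate each year: 1998 → 6482.3/1.001 = 6475.82; 2003 → 11282.1/1.526 = 7393.25.
So real value added changed by 7393.25/6475.82 − 1 = 0.1417, i.e. 14.17%.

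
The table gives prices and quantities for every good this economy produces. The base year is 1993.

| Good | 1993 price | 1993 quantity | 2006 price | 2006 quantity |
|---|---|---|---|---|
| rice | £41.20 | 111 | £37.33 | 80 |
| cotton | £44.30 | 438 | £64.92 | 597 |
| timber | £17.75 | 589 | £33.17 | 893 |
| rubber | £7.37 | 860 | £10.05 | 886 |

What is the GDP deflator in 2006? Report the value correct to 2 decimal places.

Nominal GDP 2006 = 37.33·80 + 64.92·597 + 33.17·893 + 10.05·886 = 80268.75.
Real GDP 2006 (at 1993 prices) = 41.20·80 + 44.30·597 + 17.75·893 + 7.37·886 = 52123.67.
Deflator = Nominal/Real × 100 = 80268.75/52123.67 × 100 = 153.997.

154.00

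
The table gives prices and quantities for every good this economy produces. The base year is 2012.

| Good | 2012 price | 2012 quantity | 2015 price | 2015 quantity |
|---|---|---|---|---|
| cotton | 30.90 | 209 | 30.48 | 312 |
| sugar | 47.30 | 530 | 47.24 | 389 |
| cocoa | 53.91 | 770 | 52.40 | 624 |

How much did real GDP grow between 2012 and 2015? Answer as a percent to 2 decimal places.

-15.55%

Real GDP 2012 = Nominal GDP 2012 = 30.90·209 + 47.30·530 + 53.91·770 = 73037.80.
Real GDP 2015 (at 2012 prices) = 30.90·312 + 47.30·389 + 53.91·624 = 61680.34.
Real growth = 61680.34/73037.80 − 1 = -0.1555.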